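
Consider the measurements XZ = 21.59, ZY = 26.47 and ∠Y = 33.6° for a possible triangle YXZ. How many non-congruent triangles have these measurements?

2

ZY·sin Y = 26.47·sin(33.6°) ≈ 14.65.
Since ZY sin Y < XZ < ZY (14.65 < 21.59 < 26.47), two triangles exist.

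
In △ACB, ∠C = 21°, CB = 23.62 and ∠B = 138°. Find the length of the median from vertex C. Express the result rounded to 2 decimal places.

m_C ≈ 33.35

The third angle is ∠A = 180° − ∠C − ∠B = 21.00°.
Law of sines: BA = CB·sin C/sin A ≈ 23.62.
Law of sines: AC = CB·sin B/sin A ≈ 44.102.
Median from C: ½√(2·AC² + 2·CB² − BA²) ≈ 33.346.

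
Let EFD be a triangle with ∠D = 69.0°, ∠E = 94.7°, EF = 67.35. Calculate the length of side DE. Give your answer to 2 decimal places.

20.25

The third angle is ∠F = 180° − ∠D − ∠E = 16.30°.
Law of sines: DE = EF·sin F/sin D ≈ 20.248.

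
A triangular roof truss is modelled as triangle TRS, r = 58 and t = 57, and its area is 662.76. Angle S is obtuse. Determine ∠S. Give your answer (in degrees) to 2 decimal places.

From area = ½·t·r·sin S, we get sin S = 2·area/(t·r) ≈ 0.40094.
Taking the obtuse solution, ∠S ≈ 156.36°.

156.36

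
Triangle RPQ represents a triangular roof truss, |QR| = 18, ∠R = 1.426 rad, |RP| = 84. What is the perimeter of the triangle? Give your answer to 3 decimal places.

perimeter ≈ 185.329

By the law of cosines, |PQ|² = |QR|² + |RP|² − 2·|QR|·|RP|·cos R = 6943.7, so |PQ| ≈ 83.329.
Semiperimeter s = (83.329+18+84)/2 = 92.664.
Perimeter = 83.329 + 18 + 84 = 185.33.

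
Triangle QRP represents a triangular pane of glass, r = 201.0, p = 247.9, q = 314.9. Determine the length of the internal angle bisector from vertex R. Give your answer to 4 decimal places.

t_R ≈ 260.9724

By the law of cosines, cos R = (p² + q² − r²) / (2·p·q) ≈ 0.76998, so ∠R ≈ 39.65°.
The bisector from R has length 2·p·q·cos(∠R/2)/(p+q) ≈ 260.97.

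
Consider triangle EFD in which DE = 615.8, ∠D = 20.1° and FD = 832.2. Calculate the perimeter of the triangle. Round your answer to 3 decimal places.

By the law of cosines, EF² = FD² + DE² − 2·FD·DE·cos D = 1.0925e+05, so EF ≈ 330.54.
Semiperimeter s = (832.2+615.8+330.54)/2 = 889.27.
Perimeter = 832.2 + 615.8 + 330.54 = 1778.5.

1778.535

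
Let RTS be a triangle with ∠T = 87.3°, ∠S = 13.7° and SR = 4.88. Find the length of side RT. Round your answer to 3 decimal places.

1.157

The third angle is ∠R = 180° − ∠T − ∠S = 79.00°.
Law of sines: RT = SR·sin S/sin T ≈ 1.1571.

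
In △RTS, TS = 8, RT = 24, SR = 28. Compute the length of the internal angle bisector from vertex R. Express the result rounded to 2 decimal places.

By the law of cosines, cos R = (SR² + RT² − TS²) / (2·SR·RT) ≈ 0.96429, so ∠R ≈ 15.36°.
The bisector from R has length 2·SR·RT·cos(∠R/2)/(SR+RT) ≈ 25.614.

t_R ≈ 25.61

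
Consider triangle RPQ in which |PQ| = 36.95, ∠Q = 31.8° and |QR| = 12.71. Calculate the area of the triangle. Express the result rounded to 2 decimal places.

area ≈ 123.74

Area = ½·|PQ|·|QR|·sin Q ≈ 123.74.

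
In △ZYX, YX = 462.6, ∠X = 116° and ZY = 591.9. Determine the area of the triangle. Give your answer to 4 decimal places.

Law of sines: sin Z = YX·sin X/ZY ≈ 0.70245.
Since ZY ≥ YX, only the acute value applies: ∠Z ≈ 44.62°.
Then ∠Y = 180° − ∠X − ∠Z ≈ 19.38°.
Law of sines gives XZ = ZY·sin Y/sin X ≈ 218.48.
Area = ½·ZY·YX·sin Y ≈ 45421.

45420.5344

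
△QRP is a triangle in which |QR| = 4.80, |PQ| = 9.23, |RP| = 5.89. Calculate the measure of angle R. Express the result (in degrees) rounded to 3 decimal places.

By the law of cosines, cos R = (|QR|² + |RP|² − |PQ|²) / (2·|QR|·|RP|) ≈ -0.48565, so ∠R ≈ 119.06°.

∠R ≈ 119.055°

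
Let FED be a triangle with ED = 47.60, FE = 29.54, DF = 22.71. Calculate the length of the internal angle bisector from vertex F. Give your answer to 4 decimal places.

t_F ≈ 10.6814

By the law of cosines, cos F = (DF² + FE² − ED²) / (2·DF·FE) ≈ -0.65395, so ∠F ≈ 130.84°.
The bisector from F has length 2·DF·FE·cos(∠F/2)/(DF+FE) ≈ 10.681.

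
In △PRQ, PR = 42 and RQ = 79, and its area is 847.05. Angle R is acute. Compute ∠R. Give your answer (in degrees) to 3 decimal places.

From area = ½·PR·RQ·sin R, we get sin R = 2·area/(PR·RQ) ≈ 0.51058.
Taking the acute solution, ∠R ≈ 30.70°.

30.702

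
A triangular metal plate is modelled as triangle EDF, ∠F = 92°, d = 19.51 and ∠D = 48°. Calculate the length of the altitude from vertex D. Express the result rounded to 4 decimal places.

The third angle is ∠E = 180° − ∠D − ∠F = 40.00°.
Law of sines: e = d·sin E/sin D ≈ 16.875.
Law of sines: f = d·sin F/sin D ≈ 26.237.
Area = ½·d·e·sin F ≈ 164.52.
The altitude from D has length 2·area/d ≈ 16.865.

h_D ≈ 16.8650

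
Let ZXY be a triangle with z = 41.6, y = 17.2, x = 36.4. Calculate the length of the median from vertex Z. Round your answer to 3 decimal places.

19.436

Median from Z: ½√(2·x² + 2·y² − z²) ≈ 19.436.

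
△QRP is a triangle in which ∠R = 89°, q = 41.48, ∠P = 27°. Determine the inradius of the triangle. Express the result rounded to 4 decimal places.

8.0032

The third angle is ∠Q = 180° − ∠R − ∠P = 64.00°.
Law of sines: r = q·sin R/sin Q ≈ 46.144.
Law of sines: p = q·sin P/sin Q ≈ 20.952.
Area = ½·q·r·sin P ≈ 434.48.
Semiperimeter s = (41.48+46.144+20.952)/2 = 54.288.
Inradius = area/s = 434.48/54.288 ≈ 8.0032.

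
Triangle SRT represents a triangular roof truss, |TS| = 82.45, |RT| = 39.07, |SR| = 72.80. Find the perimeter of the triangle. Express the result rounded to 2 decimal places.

Perimeter = 39.07 + 82.45 + 72.8 = 194.32.

194.32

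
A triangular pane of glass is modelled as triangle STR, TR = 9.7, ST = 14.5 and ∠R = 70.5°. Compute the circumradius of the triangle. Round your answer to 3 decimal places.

7.691

Law of sines: sin S = TR·sin R/ST ≈ 0.63059.
Since ST ≥ TR, only the acute value applies: ∠S ≈ 39.09°.
Then ∠T = 180° − ∠R − ∠S ≈ 70.41°.
Law of sines gives RS = ST·sin T/sin R ≈ 14.492.
Circumradius = ST/(2 sin R) ≈ 7.6912.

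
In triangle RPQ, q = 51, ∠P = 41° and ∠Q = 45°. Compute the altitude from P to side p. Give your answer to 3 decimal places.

50.876

The third angle is ∠R = 180° − ∠P − ∠Q = 94.00°.
Law of sines: r = q·sin R/sin Q ≈ 71.949.
Law of sines: p = q·sin P/sin Q ≈ 47.318.
Area = ½·q·r·sin P ≈ 1203.7.
The altitude from P has length 2·area/p ≈ 50.876.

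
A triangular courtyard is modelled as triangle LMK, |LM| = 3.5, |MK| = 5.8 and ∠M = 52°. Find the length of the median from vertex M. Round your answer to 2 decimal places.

By the law of cosines, |KL|² = |LM|² + |MK|² − 2·|LM|·|MK|·cos M = 20.894, so |KL| ≈ 4.571.
Median from M: ½√(2·|LM|² + 2·|MK|² − |KL|²) ≈ 4.2097.

4.21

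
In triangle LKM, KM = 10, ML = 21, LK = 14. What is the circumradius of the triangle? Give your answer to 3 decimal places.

12.274

By the law of cosines, cos L = (ML² + LK² − KM²) / (2·ML·LK) ≈ 0.91327, so ∠L ≈ 24.04°.
Circumradius = KM/(2 sin L) ≈ 12.274.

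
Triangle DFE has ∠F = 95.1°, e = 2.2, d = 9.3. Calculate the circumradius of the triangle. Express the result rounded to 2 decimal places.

4.89

By the law of cosines, f² = e² + d² − 2·e·d·cos F = 94.968, so f ≈ 9.7451.
Area = ½·e·d·sin F ≈ 10.19.
Circumradius = f/(2 sin F) ≈ 4.8919.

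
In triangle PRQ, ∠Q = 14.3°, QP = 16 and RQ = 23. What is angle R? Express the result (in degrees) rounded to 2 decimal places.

∠R ≈ 27.80°

By the law of cosines, PR² = RQ² + QP² − 2·RQ·QP·cos Q = 71.804, so PR ≈ 8.4737.
Law of cosines again: cos R = (PR² + RQ² − QP²)/(2·PR·RQ) ≈ 0.88458, so ∠R ≈ 27.80°.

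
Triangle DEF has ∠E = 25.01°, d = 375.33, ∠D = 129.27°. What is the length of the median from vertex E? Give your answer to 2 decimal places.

m_E ≈ 286.47

The third angle is ∠F = 180° − ∠D − ∠E = 25.72°.
Law of sines: e = d·sin E/sin D ≈ 204.97.
Law of sines: f = d·sin F/sin D ≈ 210.4.
Median from E: ½√(2·f² + 2·d² − e²) ≈ 286.47.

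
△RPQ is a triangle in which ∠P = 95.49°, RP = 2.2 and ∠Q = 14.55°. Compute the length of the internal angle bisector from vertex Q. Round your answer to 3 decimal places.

The third angle is ∠R = 180° − ∠P − ∠Q = 69.96°.
Law of sines: PQ = RP·sin R/sin Q ≈ 8.2269.
Law of sines: QR = RP·sin P/sin Q ≈ 8.7169.
The bisector from Q has length 2·PQ·QR·cos(∠Q/2)/(PQ+QR) ≈ 8.3967.

8.397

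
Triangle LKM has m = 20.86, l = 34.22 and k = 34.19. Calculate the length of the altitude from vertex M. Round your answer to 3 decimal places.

32.576

Semiperimeter s = (34.22 + 34.19 + 20.86)/2 = 44.635.
Heron's formula: area = √(44.635·10.415·10.445·23.775) ≈ 339.77.
The altitude from M has length 2·area/m ≈ 32.576.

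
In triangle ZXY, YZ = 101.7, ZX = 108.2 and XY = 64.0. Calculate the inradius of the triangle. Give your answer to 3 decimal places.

Semiperimeter s = (64 + 101.7 + 108.2)/2 = 136.95.
Heron's formula: area = √(136.95·72.95·35.25·28.75) ≈ 3181.9.
Inradius = area/s = 3181.9/136.95 ≈ 23.234.

r ≈ 23.234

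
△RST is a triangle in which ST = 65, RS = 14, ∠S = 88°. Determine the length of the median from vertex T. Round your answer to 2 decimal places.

By the law of cosines, TR² = RS² + ST² − 2·RS·ST·cos S = 4357.5, so TR ≈ 66.011.
Median from T: ½√(2·ST² + 2·TR² − RS²) ≈ 65.132.

m_T ≈ 65.13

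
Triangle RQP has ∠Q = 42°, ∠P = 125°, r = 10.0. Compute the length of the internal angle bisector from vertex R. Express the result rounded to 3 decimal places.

32.534

The third angle is ∠R = 180° − ∠Q − ∠P = 13.00°.
Law of sines: q = r·sin Q/sin R ≈ 29.746.
Law of sines: p = r·sin P/sin R ≈ 36.415.
The bisector from R has length 2·q·p·cos(∠R/2)/(q+p) ≈ 32.534.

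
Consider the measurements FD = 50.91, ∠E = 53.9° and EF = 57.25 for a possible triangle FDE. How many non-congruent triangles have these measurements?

EF·sin E = 57.25·sin(53.9°) ≈ 46.26.
Since EF sin E < FD < EF (46.26 < 50.91 < 57.25), two triangles exist.

2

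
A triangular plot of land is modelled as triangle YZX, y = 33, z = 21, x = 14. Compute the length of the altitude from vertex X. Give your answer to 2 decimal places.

h_X ≈ 13.43

Semiperimeter s = (33 + 21 + 14)/2 = 34.
Heron's formula: area = √(34·1·13·20) ≈ 94.021.
The altitude from X has length 2·area/x ≈ 13.432.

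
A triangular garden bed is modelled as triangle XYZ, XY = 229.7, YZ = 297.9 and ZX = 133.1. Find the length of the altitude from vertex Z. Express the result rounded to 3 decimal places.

Semiperimeter s = (297.9 + 133.1 + 229.7)/2 = 330.35.
Heron's formula: area = √(330.35·32.45·197.25·100.65) ≈ 14588.
The altitude from Z has length 2·area/XY ≈ 127.02.

h_Z ≈ 127.022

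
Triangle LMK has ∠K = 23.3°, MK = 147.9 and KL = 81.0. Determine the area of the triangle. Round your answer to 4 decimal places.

area ≈ 2369.2978

Area = ½·MK·KL·sin K ≈ 2369.3.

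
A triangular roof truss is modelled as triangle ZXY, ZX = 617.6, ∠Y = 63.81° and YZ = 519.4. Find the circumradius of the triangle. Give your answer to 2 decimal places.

344.13

Law of sines: sin X = YZ·sin Y/ZX ≈ 0.75466.
Since ZX ≥ YZ, only the acute value applies: ∠X ≈ 49.00°.
Then ∠Z = 180° − ∠Y − ∠X ≈ 67.19°.
Law of sines gives XY = ZX·sin Z/sin Y ≈ 634.46.
Circumradius = ZX/(2 sin Y) ≈ 344.13.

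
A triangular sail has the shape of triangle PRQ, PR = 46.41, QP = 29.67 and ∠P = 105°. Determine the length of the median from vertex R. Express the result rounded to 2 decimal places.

By the law of cosines, RQ² = QP² + PR² − 2·QP·PR·cos P = 3747, so RQ ≈ 61.213.
Median from R: ½√(2·PR² + 2·RQ² − QP²) ≈ 52.253.

52.25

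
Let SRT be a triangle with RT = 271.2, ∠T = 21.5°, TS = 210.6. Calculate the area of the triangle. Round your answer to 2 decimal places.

Area = ½·RT·TS·sin T ≈ 10466.

10466.31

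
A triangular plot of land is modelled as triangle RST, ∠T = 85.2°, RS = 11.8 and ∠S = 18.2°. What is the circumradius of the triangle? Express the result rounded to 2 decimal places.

The third angle is ∠R = 180° − ∠S − ∠T = 76.60°.
Law of sines: ST = RS·sin R/sin T ≈ 11.519.
Law of sines: TR = RS·sin S/sin T ≈ 3.6985.
Circumradius = RS/(2 sin T) ≈ 5.9208.

5.92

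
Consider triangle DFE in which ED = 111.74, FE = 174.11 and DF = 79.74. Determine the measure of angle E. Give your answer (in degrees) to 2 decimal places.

By the law of cosines, cos E = (FE² + ED² − DF²) / (2·FE·ED) ≈ 0.93656, so ∠E ≈ 20.52°.

∠E ≈ 20.52°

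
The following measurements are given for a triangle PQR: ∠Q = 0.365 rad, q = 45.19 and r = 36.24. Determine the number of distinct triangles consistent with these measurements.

1

r·sin Q = 36.24·sin(0.365 rad) ≈ 12.94.
Since q ≥ r, exactly one triangle exists.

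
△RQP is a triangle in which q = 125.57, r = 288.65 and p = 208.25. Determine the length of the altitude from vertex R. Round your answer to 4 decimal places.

80.3276

Semiperimeter s = (288.65 + 125.57 + 208.25)/2 = 311.24.
Heron's formula: area = √(311.24·22.585·185.67·102.99) ≈ 11593.
The altitude from R has length 2·area/r ≈ 80.328.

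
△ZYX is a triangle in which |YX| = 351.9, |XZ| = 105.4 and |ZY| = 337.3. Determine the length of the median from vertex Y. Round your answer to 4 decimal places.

Median from Y: ½√(2·|ZY|² + 2·|YX|² − |XZ|²) ≈ 340.62.

m_Y ≈ 340.6247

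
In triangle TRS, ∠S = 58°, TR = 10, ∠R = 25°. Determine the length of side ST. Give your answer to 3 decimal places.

4.983

The third angle is ∠T = 180° − ∠R − ∠S = 97.00°.
Law of sines: ST = TR·sin R/sin S ≈ 4.9834.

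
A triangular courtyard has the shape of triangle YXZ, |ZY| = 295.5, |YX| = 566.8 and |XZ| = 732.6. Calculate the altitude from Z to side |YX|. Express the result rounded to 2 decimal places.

h_Z ≈ 273.03

Semiperimeter s = (732.6 + 295.5 + 566.8)/2 = 797.45.
Heron's formula: area = √(797.45·64.85·501.95·230.65) ≈ 77377.
The altitude from Z has length 2·area/|YX| ≈ 273.03.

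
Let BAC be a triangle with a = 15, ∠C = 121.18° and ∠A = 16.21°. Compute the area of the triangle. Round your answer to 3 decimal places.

233.419

The third angle is ∠B = 180° − ∠A − ∠C = 42.61°.
Law of sines: b = a·sin B/sin A ≈ 36.377.
Law of sines: c = a·sin C/sin A ≈ 45.971.
Area = ½·a·b·sin C ≈ 233.42.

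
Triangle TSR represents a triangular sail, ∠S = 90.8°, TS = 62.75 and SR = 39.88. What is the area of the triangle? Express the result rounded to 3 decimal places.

Area = ½·TS·SR·sin S ≈ 1251.1.

1251.113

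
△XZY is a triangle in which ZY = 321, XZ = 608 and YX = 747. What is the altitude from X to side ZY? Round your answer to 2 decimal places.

Semiperimeter s = (321 + 747 + 608)/2 = 838.
Heron's formula: area = √(838·517·91·230) ≈ 95225.
The altitude from X has length 2·area/ZY ≈ 593.3.

h_X ≈ 593.30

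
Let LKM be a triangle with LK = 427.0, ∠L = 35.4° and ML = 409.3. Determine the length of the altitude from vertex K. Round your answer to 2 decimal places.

By the law of cosines, KM² = ML² + LK² − 2·ML·LK·cos L = 64934, so KM ≈ 254.82.
Area = ½·ML·LK·sin L ≈ 50621.
The altitude from K has length 2·area/ML ≈ 247.35.

h_K ≈ 247.35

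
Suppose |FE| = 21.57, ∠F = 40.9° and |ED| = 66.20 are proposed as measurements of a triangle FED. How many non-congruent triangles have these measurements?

|FE|·sin F = 21.57·sin(40.9°) ≈ 14.12.
Since |ED| ≥ |FE|, exactly one triangle exists.

1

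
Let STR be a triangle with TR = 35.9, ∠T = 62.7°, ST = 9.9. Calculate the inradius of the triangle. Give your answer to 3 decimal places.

By the law of cosines, RS² = ST² + TR² − 2·ST·TR·cos T = 1060.8, so RS ≈ 32.57.
Area = ½·ST·TR·sin T ≈ 157.91.
Semiperimeter s = (35.9+32.57+9.9)/2 = 39.185.
Inradius = area/s = 157.91/39.185 ≈ 4.0299.

r ≈ 4.030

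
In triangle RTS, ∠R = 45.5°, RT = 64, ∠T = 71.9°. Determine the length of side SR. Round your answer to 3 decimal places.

68.520

The third angle is ∠S = 180° − ∠R − ∠T = 62.60°.
Law of sines: SR = RT·sin T/sin S ≈ 68.52.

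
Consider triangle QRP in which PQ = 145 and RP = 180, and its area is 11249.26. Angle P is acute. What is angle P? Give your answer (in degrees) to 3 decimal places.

From area = ½·RP·PQ·sin P, we get sin P = 2·area/(RP·PQ) ≈ 0.86201.
Taking the acute solution, ∠P ≈ 59.54°.

∠P ≈ 59.543°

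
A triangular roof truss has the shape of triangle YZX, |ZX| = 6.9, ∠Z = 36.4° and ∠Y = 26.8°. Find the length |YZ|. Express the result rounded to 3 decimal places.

13.660

The third angle is ∠X = 180° − ∠Y − ∠Z = 116.80°.
Law of sines: |YZ| = |ZX|·sin X/sin Y ≈ 13.66.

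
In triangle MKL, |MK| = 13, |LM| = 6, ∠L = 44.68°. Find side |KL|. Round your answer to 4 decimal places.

16.5627

Law of sines: sin K = |LM|·sin L/|MK| ≈ 0.32453.
Since |MK| ≥ |LM|, only the acute value applies: ∠K ≈ 18.94°.
Then ∠M = 180° − ∠L − ∠K ≈ 116.38°.
Law of sines gives |KL| = |MK|·sin M/sin L ≈ 16.563.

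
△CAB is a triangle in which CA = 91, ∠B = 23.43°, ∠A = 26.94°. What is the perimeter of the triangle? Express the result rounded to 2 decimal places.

370.95

The third angle is ∠C = 180° − ∠A − ∠B = 129.63°.
Law of sines: AB = CA·sin C/sin B ≈ 176.26.
Law of sines: BC = CA·sin A/sin B ≈ 103.69.
Semiperimeter s = (176.26+103.69+91)/2 = 185.47.
Perimeter = 176.26 + 103.69 + 91 = 370.95.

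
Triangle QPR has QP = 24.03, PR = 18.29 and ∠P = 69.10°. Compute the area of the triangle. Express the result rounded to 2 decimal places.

Area = ½·QP·PR·sin P ≈ 205.3.

205.30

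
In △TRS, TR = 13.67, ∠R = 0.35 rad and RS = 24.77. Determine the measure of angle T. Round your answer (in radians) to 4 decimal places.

By the law of cosines, ST² = TR² + RS² − 2·TR·RS·cos R = 164.27, so ST ≈ 12.817.
Law of cosines again: cos T = (ST² + TR² − RS²)/(2·ST·TR) ≈ -0.74889, so ∠T ≈ 2.417 rad.

∠T ≈ 2.4172 rad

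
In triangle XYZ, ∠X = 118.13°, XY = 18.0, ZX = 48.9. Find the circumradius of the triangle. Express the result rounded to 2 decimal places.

By the law of cosines, YZ² = ZX² + XY² − 2·ZX·XY·cos X = 3545.2, so YZ ≈ 59.542.
Area = ½·ZX·XY·sin X ≈ 388.12.
Circumradius = YZ/(2 sin X) ≈ 33.758.

R ≈ 33.76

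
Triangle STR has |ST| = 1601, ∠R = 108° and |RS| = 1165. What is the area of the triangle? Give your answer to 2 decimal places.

440792.41

Law of sines: sin T = |RS|·sin R/|ST| ≈ 0.69206.
Since |ST| ≥ |RS|, only the acute value applies: ∠T ≈ 43.79°.
Then ∠S = 180° − ∠R − ∠T ≈ 28.21°.
Law of sines gives |TR| = |ST|·sin S/sin R ≈ 795.67.
Area = ½·|ST|·|RS|·sin S ≈ 4.4079e+05.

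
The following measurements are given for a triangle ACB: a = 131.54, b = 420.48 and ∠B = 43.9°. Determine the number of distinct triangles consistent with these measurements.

1

a·sin B = 131.54·sin(43.9°) ≈ 91.21.
Since b ≥ a, exactly one triangle exists.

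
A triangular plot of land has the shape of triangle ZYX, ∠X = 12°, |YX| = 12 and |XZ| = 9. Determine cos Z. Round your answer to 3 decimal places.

cos Z ≈ -0.739

By the law of cosines, |ZY|² = |YX|² + |XZ|² − 2·|YX|·|XZ|·cos X = 13.72, so |ZY| ≈ 3.7041.
Law of cosines again: cos Z = (|XZ|² + |ZY|² − |YX|²)/(2·|XZ|·|ZY|) ≈ -0.73913, so ∠Z ≈ 137.66°.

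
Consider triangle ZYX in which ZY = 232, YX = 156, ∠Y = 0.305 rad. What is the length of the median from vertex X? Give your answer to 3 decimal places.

m_X ≈ 57.187

By the law of cosines, XZ² = ZY² + YX² − 2·ZY·YX·cos Y = 9116.7, so XZ ≈ 95.482.
Median from X: ½√(2·YX² + 2·XZ² − ZY²) ≈ 57.187.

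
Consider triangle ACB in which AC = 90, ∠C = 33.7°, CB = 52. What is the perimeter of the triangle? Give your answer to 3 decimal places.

By the law of cosines, BA² = AC² + CB² − 2·AC·CB·cos C = 3016.9, so BA ≈ 54.926.
Semiperimeter s = (52+54.926+90)/2 = 98.463.
Perimeter = 52 + 54.926 + 90 = 196.93.

perimeter ≈ 196.926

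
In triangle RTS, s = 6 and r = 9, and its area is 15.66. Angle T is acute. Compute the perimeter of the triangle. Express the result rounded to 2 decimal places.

20.39

From area = ½·s·r·sin T, we get sin T = 2·area/(s·r) ≈ 0.58000.
Taking the acute solution, ∠T ≈ 35.45°.
Law of cosines then gives t ≈ 5.3872.
Perimeter = 9 + 5.3872 + 6 = 20.387.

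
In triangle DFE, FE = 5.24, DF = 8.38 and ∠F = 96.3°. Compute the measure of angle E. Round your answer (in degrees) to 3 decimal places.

∠E ≈ 53.517°

By the law of cosines, ED² = DF² + FE² − 2·DF·FE·cos F = 107.32, so ED ≈ 10.359.
Law of cosines again: cos E = (FE² + ED² − DF²)/(2·FE·ED) ≈ 0.59458, so ∠E ≈ 53.52°.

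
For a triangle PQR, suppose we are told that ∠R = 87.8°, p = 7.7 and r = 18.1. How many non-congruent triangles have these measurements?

p·sin R = 7.7·sin(87.8°) ≈ 7.694.
Since r ≥ p, exactly one triangle exists.

1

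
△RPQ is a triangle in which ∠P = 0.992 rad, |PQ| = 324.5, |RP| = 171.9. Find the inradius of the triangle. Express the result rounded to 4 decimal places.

By the law of cosines, |QR|² = |RP|² + |PQ|² − 2·|RP|·|PQ|·cos P = 73823, so |QR| ≈ 271.7.
Area = ½·|RP|·|PQ|·sin P ≈ 23348.
Semiperimeter s = (324.5+271.7+171.9)/2 = 384.05.
Inradius = area/s = 23348/384.05 ≈ 60.794.

r ≈ 60.7938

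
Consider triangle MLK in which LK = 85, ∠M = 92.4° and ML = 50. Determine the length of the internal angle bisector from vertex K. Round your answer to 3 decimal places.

t_K ≈ 71.075

Law of sines: sin K = ML·sin M/LK ≈ 0.58772.
Since LK ≥ ML, only the acute value applies: ∠K ≈ 36.00°.
Then ∠L = 180° − ∠M − ∠K ≈ 51.60°.
Law of sines gives KM = LK·sin L/sin M ≈ 66.677.
The bisector from K has length 2·LK·KM·cos(∠K/2)/(LK+KM) ≈ 71.075.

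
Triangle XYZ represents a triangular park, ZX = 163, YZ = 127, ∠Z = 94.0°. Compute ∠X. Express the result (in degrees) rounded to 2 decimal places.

36.40

By the law of cosines, XY² = YZ² + ZX² − 2·YZ·ZX·cos Z = 45586, so XY ≈ 213.51.
Law of cosines again: cos X = (ZX² + XY² − YZ²)/(2·ZX·XY) ≈ 0.80493, so ∠X ≈ 36.40°.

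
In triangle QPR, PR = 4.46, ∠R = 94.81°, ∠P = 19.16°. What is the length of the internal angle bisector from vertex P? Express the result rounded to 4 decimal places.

t_P ≈ 4.5882

The third angle is ∠Q = 180° − ∠P − ∠R = 66.03°.
Law of sines: RQ = PR·sin P/sin Q ≈ 1.602.
Law of sines: QP = PR·sin R/sin Q ≈ 4.8638.
The bisector from P has length 2·QP·PR·cos(∠P/2)/(QP+PR) ≈ 4.5882.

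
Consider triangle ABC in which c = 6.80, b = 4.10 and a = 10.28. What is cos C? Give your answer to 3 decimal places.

0.905

By the law of cosines, cos C = (a² + b² − c²) / (2·a·b) ≈ 0.90453, so ∠C ≈ 25.24°.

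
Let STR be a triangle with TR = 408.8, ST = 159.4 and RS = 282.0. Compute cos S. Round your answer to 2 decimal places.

By the law of cosines, cos S = (RS² + ST² − TR²) / (2·RS·ST) ≈ -0.69170, so ∠S ≈ 133.76°.

cos S ≈ -0.69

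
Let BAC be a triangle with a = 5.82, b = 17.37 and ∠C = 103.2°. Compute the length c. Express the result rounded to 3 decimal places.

By the law of cosines, c² = b² + a² − 2·b·a·cos C = 381.76, so c ≈ 19.539.

19.539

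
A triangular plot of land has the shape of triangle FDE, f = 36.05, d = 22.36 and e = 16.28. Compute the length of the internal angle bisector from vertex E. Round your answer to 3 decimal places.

By the law of cosines, cos E = (f² + d² − e²) / (2·f·d) ≈ 0.95185, so ∠E ≈ 17.85°.
The bisector from E has length 2·f·d·cos(∠E/2)/(f+d) ≈ 27.266.

t_E ≈ 27.266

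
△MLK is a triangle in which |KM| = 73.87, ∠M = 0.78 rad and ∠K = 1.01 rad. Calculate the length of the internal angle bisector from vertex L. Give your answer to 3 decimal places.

t_L ≈ 45.372

The third angle is ∠L = π − ∠K − ∠M = 1.352 rad.
Law of sines: |LK| = |KM|·sin M/sin L ≈ 53.225.
Law of sines: |ML| = |KM|·sin K/sin L ≈ 64.089.
The bisector from L has length 2·|ML|·|LK|·cos(∠L/2)/(|ML|+|LK|) ≈ 45.372.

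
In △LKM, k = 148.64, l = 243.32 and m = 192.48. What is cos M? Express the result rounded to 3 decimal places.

By the law of cosines, cos M = (l² + k² − m²) / (2·l·k) ≈ 0.61174, so ∠M ≈ 52.28°.

cos M ≈ 0.612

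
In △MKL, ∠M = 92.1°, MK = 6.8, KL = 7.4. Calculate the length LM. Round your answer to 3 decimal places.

2.680

Law of sines: sin L = MK·sin M/KL ≈ 0.91830.
Since KL ≥ MK, only the acute value applies: ∠L ≈ 66.68°.
Then ∠K = 180° − ∠M − ∠L ≈ 21.22°.
Law of sines gives LM = KL·sin K/sin M ≈ 2.6803.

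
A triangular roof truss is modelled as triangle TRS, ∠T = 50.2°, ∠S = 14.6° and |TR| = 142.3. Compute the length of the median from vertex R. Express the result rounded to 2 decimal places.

The third angle is ∠R = 180° − ∠S − ∠T = 115.20°.
Law of sines: |RS| = |TR|·sin T/sin S ≈ 433.72.
Law of sines: |ST| = |TR|·sin R/sin S ≈ 510.8.
Median from R: ½√(2·|TR|² + 2·|RS|² − |ST|²) ≈ 197.36.

m_R ≈ 197.36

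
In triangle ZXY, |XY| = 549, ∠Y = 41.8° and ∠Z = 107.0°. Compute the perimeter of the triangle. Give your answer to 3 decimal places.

The third angle is ∠X = 180° − ∠Y − ∠Z = 31.20°.
Law of sines: |YZ| = |XY|·sin X/sin Z ≈ 297.39.
Law of sines: |ZX| = |XY|·sin Y/sin Z ≈ 382.65.
Semiperimeter s = (549+297.39+382.65)/2 = 614.52.
Perimeter = 549 + 297.39 + 382.65 = 1229.

1229.038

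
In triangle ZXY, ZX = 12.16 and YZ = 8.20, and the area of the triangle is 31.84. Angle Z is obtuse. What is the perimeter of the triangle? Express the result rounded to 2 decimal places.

From area = ½·YZ·ZX·sin Z, we get sin Z = 2·area/(YZ·ZX) ≈ 0.63864.
Taking the obtuse solution, ∠Z ≈ 140.31°.
Law of cosines then gives XY ≈ 19.198.
Perimeter = 19.198 + 8.2 + 12.16 = 39.558.

perimeter ≈ 39.56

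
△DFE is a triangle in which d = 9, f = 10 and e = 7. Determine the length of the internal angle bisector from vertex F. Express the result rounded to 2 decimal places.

t_F ≈ 6.20

By the law of cosines, cos F = (e² + d² − f²) / (2·e·d) ≈ 0.23810, so ∠F ≈ 76.23°.
The bisector from F has length 2·e·d·cos(∠F/2)/(e+d) ≈ 6.196.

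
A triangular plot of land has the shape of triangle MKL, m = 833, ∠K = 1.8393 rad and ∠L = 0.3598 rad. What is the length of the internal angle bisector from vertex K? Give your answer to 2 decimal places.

306.19

The third angle is ∠M = π − ∠K − ∠L = 0.9425 rad.
Law of sines: k = m·sin K/sin M ≈ 992.74.
Law of sines: l = m·sin L/sin M ≈ 362.52.
The bisector from K has length 2·l·m·cos(∠K/2)/(l+m) ≈ 306.19.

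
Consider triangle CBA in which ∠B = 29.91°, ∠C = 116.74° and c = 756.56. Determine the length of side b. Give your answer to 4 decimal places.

422.4256

The third angle is ∠A = 180° − ∠C − ∠B = 33.35°.
Law of sines: b = c·sin B/sin C ≈ 422.43.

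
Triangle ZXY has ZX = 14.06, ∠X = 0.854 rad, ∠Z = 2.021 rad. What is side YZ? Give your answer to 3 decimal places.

The third angle is ∠Y = π − ∠Z − ∠X = 0.267 rad.
Law of sines: YZ = ZX·sin X/sin Y ≈ 40.236.

40.236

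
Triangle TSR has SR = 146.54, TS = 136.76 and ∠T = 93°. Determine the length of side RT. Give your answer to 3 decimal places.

45.964

Law of sines: sin R = TS·sin T/SR ≈ 0.93198.
Since SR ≥ TS, only the acute value applies: ∠R ≈ 68.75°.
Then ∠S = 180° − ∠T − ∠R ≈ 18.25°.
Law of sines gives RT = SR·sin S/sin T ≈ 45.964.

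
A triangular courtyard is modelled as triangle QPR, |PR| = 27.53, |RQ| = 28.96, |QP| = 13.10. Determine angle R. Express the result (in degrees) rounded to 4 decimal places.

By the law of cosines, cos R = (|PR|² + |RQ|² − |QP|²) / (2·|PR|·|RQ|) ≈ 0.89366, so ∠R ≈ 26.66°.

∠R ≈ 26.6633°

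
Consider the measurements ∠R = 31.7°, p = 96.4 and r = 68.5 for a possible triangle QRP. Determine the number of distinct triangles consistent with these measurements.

p·sin R = 96.4·sin(31.7°) ≈ 50.66.
Since p sin R < r < p (50.66 < 68.5 < 96.4), two triangles exist.

2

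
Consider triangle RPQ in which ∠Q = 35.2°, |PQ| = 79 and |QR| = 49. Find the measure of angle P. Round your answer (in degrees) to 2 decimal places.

∠P ≈ 35.94°

By the law of cosines, |RP|² = |PQ|² + |QR|² − 2·|PQ|·|QR|·cos Q = 2315.7, so |RP| ≈ 48.121.
Law of cosines again: cos P = (|RP|² + |PQ|² − |QR|²)/(2·|RP|·|PQ|) ≈ 0.80962, so ∠P ≈ 35.94°.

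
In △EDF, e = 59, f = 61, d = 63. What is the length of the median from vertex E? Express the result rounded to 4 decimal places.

54.5413

Median from E: ½√(2·d² + 2·f² − e²) ≈ 54.541.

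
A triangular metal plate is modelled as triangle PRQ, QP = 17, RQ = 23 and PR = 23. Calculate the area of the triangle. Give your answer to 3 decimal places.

area ≈ 181.660

Semiperimeter s = (23 + 17 + 23)/2 = 31.5.
Heron's formula: area = √(31.5·8.5·14.5·8.5) ≈ 181.66.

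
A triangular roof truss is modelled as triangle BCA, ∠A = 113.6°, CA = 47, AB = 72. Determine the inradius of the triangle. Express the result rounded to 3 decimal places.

By the law of cosines, BC² = CA² + AB² − 2·CA·AB·cos A = 10103, so BC ≈ 100.51.
Area = ½·CA·AB·sin A ≈ 1550.5.
Semiperimeter s = (47+72+100.51)/2 = 109.76.
Inradius = area/s = 1550.5/109.76 ≈ 14.127.

r ≈ 14.127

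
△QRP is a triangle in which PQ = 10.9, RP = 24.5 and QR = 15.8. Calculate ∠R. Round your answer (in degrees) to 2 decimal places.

∠R ≈ 19.21°

By the law of cosines, cos R = (QR² + RP² − PQ²) / (2·QR·RP) ≈ 0.94430, so ∠R ≈ 19.21°.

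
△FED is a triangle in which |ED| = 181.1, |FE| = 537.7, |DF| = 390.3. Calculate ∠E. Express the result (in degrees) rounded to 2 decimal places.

By the law of cosines, cos E = (|FE|² + |ED|² − |DF|²) / (2·|FE|·|ED|) ≈ 0.87076, so ∠E ≈ 29.45°.

∠E ≈ 29.45°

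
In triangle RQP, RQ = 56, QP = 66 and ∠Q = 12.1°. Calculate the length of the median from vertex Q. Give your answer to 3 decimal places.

By the law of cosines, PR² = RQ² + QP² − 2·RQ·QP·cos Q = 264.23, so PR ≈ 16.255.
Median from Q: ½√(2·RQ² + 2·QP² − PR²) ≈ 60.663.

60.663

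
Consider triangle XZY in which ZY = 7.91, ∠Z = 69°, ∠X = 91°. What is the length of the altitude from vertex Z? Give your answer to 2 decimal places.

h_Z ≈ 2.71

The third angle is ∠Y = 180° − ∠X − ∠Z = 20.00°.
Law of sines: YX = ZY·sin Z/sin X ≈ 7.3857.
Law of sines: XZ = ZY·sin Y/sin X ≈ 2.7058.
Area = ½·ZY·YX·sin Y ≈ 9.9906.
The altitude from Z has length 2·area/YX ≈ 2.7054.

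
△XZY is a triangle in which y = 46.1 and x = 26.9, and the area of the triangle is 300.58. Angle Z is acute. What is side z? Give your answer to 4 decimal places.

26.0682

From area = ½·y·x·sin Z, we get sin Z = 2·area/(y·x) ≈ 0.48477.
Taking the acute solution, ∠Z ≈ 29.00°.
Law of cosines then gives z ≈ 26.068.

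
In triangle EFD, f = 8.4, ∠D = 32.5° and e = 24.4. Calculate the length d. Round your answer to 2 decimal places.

By the law of cosines, d² = e² + f² − 2·e·f·cos D = 320.2, so d ≈ 17.894.

17.89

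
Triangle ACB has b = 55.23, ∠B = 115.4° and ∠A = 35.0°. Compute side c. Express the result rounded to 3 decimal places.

The third angle is ∠C = 180° − ∠B − ∠A = 29.60°.
Law of sines: c = b·sin C/sin B ≈ 30.2.

30.200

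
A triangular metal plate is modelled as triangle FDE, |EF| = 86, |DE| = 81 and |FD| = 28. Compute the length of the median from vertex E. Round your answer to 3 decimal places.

Median from E: ½√(2·|DE|² + 2·|EF|² − |FD|²) ≈ 82.356.

m_E ≈ 82.356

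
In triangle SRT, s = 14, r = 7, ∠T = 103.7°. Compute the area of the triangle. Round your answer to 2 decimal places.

Area = ½·s·r·sin T ≈ 47.606.

area ≈ 47.61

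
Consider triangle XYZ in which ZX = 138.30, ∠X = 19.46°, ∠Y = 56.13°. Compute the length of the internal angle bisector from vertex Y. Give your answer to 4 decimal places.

The third angle is ∠Z = 180° − ∠X − ∠Y = 104.41°.
Law of sines: YZ = ZX·sin X/sin Y ≈ 55.491.
Law of sines: XY = ZX·sin Z/sin Y ≈ 161.33.
The bisector from Y has length 2·XY·YZ·cos(∠Y/2)/(XY+YZ) ≈ 72.868.

t_Y ≈ 72.8679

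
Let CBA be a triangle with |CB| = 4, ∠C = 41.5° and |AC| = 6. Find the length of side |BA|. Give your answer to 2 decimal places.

4.01

By the law of cosines, |BA|² = |AC|² + |CB|² − 2·|AC|·|CB|·cos C = 16.05, so |BA| ≈ 4.0063.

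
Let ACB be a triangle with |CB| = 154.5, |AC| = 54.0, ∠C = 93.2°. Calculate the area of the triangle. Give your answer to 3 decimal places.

area ≈ 4164.996

Area = ½·|AC|·|CB|·sin C ≈ 4165.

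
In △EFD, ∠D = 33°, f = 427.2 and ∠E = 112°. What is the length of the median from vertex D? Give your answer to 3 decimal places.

The third angle is ∠F = 180° − ∠D − ∠E = 35.00°.
Law of sines: e = f·sin E/sin F ≈ 690.57.
Law of sines: d = f·sin D/sin F ≈ 405.65.
Median from D: ½√(2·e² + 2·f² − d²) ≈ 537.17.

m_D ≈ 537.172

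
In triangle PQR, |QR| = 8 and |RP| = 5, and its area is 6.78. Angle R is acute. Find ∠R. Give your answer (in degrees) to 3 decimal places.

From area = ½·|QR|·|RP|·sin R, we get sin R = 2·area/(|QR|·|RP|) ≈ 0.33900.
Taking the acute solution, ∠R ≈ 19.82°.

19.816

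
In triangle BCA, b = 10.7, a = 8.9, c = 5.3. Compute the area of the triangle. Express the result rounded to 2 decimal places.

area ≈ 23.52

Semiperimeter s = (10.7 + 5.3 + 8.9)/2 = 12.45.
Heron's formula: area = √(12.45·1.75·7.15·3.55) ≈ 23.516.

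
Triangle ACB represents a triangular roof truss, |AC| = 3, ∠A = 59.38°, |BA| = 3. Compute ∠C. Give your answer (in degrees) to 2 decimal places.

∠C ≈ 60.31°

By the law of cosines, |CB|² = |BA|² + |AC|² − 2·|BA|·|AC|·cos A = 8.8318, so |CB| ≈ 2.9718.
Law of cosines again: cos C = (|AC|² + |CB|² − |BA|²)/(2·|AC|·|CB|) ≈ 0.49531, so ∠C ≈ 60.31°.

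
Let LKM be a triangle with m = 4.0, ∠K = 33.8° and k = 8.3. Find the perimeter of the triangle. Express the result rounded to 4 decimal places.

Law of sines: sin M = m·sin K/k ≈ 0.26809.
Since k ≥ m, only the acute value applies: ∠M ≈ 15.55°.
Then ∠L = 180° − ∠K − ∠M ≈ 130.65°.
Law of sines gives l = k·sin L/sin K ≈ 11.32.
Semiperimeter s = (11.32+8.3+4)/2 = 11.81.
Perimeter = 11.32 + 8.3 + 4 = 23.62.

perimeter ≈ 23.6201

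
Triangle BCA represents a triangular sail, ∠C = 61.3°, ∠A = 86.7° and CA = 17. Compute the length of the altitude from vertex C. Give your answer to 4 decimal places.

h_C ≈ 16.9718

The third angle is ∠B = 180° − ∠C − ∠A = 32.00°.
Law of sines: AB = CA·sin C/sin B ≈ 28.139.
Law of sines: BC = CA·sin A/sin B ≈ 32.027.
Area = ½·CA·AB·sin A ≈ 238.79.
The altitude from C has length 2·area/AB ≈ 16.972.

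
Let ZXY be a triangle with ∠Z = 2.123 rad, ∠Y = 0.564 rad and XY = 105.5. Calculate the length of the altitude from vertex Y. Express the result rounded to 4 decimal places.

h_Y ≈ 46.3247

The third angle is ∠X = π − ∠Y − ∠Z = 0.455 rad.
Law of sines: YZ = XY·sin X/sin Z ≈ 54.412.
Law of sines: ZX = XY·sin Y/sin Z ≈ 66.243.
Area = ½·XY·YZ·sin Y ≈ 1534.3.
The altitude from Y has length 2·area/ZX ≈ 46.325.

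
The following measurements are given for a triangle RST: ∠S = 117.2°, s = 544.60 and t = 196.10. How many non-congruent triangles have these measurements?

t·sin S = 196.10·sin(117.2°) ≈ 174.4.
Since ∠S is not acute, a triangle exists only if s > t; here s > t, so there is exactly one triangle.

1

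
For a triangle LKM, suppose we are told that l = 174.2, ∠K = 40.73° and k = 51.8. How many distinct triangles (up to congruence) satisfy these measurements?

l·sin K = 174.2·sin(40.73°) ≈ 113.7.
Since k = 51.8 < 113.7 = l sin K, no triangle exists.

0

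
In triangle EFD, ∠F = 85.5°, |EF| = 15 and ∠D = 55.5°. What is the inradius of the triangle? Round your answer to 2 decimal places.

3.84

The third angle is ∠E = 180° − ∠F − ∠D = 39.00°.
Law of sines: |FD| = |EF|·sin E/sin D ≈ 11.454.
Law of sines: |DE| = |EF|·sin F/sin D ≈ 18.145.
Area = ½·|EF|·|FD|·sin F ≈ 85.643.
Semiperimeter s = (11.454+18.145+15)/2 = 22.3.
Inradius = area/s = 85.643/22.3 ≈ 3.8405.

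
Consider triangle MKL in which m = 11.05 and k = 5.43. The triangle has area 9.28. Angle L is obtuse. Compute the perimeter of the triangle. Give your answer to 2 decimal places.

From area = ½·m·k·sin L, we get sin L = 2·area/(m·k) ≈ 0.30933.
Taking the obtuse solution, ∠L ≈ 161.98°.
Law of cosines then gives l ≈ 16.3.
Perimeter = 11.05 + 5.43 + 16.3 = 32.78.

32.78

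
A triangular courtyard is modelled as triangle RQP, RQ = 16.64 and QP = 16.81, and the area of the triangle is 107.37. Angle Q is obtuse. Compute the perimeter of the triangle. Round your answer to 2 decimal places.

From area = ½·RQ·QP·sin Q, we get sin Q = 2·area/(RQ·QP) ≈ 0.76770.
Taking the obtuse solution, ∠Q ≈ 129.85°.
Law of cosines then gives PR ≈ 30.298.
Perimeter = 16.81 + 30.298 + 16.64 = 63.748.

63.75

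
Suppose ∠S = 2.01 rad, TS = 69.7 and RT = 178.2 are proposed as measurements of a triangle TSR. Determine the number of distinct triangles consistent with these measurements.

TS·sin S = 69.7·sin(2.01 rad) ≈ 63.08.
Since ∠S is not acute, a triangle exists only if RT > TS; here RT > TS, so there is exactly one triangle.

1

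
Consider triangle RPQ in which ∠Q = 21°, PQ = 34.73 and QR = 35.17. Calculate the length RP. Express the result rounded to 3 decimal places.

By the law of cosines, RP² = PQ² + QR² − 2·PQ·QR·cos Q = 162.45, so RP ≈ 12.746.

12.746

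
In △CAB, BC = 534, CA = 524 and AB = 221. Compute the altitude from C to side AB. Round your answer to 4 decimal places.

Semiperimeter s = (221 + 534 + 524)/2 = 639.5.
Heron's formula: area = √(639.5·418.5·105.5·115.5) ≈ 57106.
The altitude from C has length 2·area/AB ≈ 516.8.

516.8005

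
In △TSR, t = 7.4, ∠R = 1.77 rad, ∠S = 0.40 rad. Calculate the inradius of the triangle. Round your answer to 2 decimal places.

The third angle is ∠T = π − ∠S − ∠R = 0.972 rad.
Law of sines: s = t·sin S/sin T ≈ 3.4896.
Law of sines: r = t·sin R/sin T ≈ 8.784.
Area = ½·t·s·sin R ≈ 12.656.
Semiperimeter p = (7.4+3.4896+8.784)/2 = 9.8368.
Inradius = area/p = 12.656/9.8368 ≈ 1.2866.

1.29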